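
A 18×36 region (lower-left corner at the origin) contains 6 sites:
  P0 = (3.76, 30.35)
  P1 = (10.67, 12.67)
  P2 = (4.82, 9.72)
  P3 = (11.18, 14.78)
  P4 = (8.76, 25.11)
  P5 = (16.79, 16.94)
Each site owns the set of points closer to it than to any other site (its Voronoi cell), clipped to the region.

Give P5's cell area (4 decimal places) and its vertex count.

Area of P5's cell: 55.4621 (4 vertices)

1. box [0,18]×[0,36]: [(0, 0) (18, 0) (18, 36) (0, 36)]
2. ⊥bis P5·P0 via (10.275,23.645): [(0, 13.6612) (0, 0) (18, 0) (18, 31.1511)]  |A|=403.3103
3. ⊥bis P5·P1 via (13.73,14.805): [(8.6583, 22.0741) (18, 8.685) (18, 31.1511)]  |A|=104.9361
4. ⊥bis P5·P2 via (10.805,13.33): [(8.6583, 22.0741) (18, 8.685) (18, 31.1511)]  |A|=104.9361
5. ⊥bis P5·P3 via (13.985,15.86): [(10.7936, 24.1489) (15.2054, 12.6904) (18, 8.685) (18, 31.1511)]  |A|=88.1257
6. ⊥bis P5·P4 via (12.775,21.025): [(12.2101, 20.4698) (15.2054, 12.6904) (18, 8.685) (18, 26.1605)]  |A|=55.4621
7. canonical 4-gon: [(12.2101, 20.4698) (15.2054, 12.6904) (18, 8.685) (18, 26.1605)]
8. shoelace: 55.4621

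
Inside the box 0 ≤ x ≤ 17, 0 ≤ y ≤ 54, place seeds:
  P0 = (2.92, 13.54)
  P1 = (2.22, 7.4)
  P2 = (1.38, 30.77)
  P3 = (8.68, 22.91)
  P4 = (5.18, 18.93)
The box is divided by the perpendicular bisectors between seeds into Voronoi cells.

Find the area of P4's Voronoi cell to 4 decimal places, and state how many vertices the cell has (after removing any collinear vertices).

1. box [0,17]×[0,54]: [(0, 0) (17, 0) (17, 54) (0, 54)]
2. ⊥bis P4·P0 via (4.05,16.235): [(0, 17.9331) (17, 10.8051) (17, 54) (0, 54)]  |A|=673.7247
3. ⊥bis P4·P1 via (3.7,13.165): [(0, 17.9331) (17, 10.8051) (17, 54) (0, 54)]  |A|=673.7247
4. ⊥bis P4·P2 via (3.28,24.85): [(0, 23.7973) (0, 17.9331) (17, 10.8051) (17, 29.2534)]  |A|=206.6554
5. ⊥bis P4·P3 via (6.93,20.92): [(2.68, 24.6574) (0, 23.7973) (0, 17.9331) (17, 10.8051) (17, 12.0645)]  |A|=83.5829
6. canonical 5-gon: [(2.68, 24.6574) (0, 23.7973) (0, 17.9331) (17, 10.8051) (17, 12.0645)]
7. shoelace: 83.5829

Area of P4's cell: 83.5829 (5 vertices)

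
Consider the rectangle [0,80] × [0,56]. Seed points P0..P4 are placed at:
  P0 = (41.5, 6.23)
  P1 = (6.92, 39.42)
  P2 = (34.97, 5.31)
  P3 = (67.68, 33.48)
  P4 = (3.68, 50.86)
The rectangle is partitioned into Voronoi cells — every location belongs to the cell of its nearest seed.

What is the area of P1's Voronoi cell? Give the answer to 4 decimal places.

Area of P1's cell: 1075.8173

1. box [0,80]×[0,56]: [(0, 0) (80, 0) (80, 56) (0, 56)]
2. ⊥bis P1·P0 via (24.21,22.825): [(0, 0) (2.3025, 0) (56.0515, 56) (0, 56)]  |A|=1633.911
3. ⊥bis P1·P2 via (20.945,22.365): [(0, 5.1411) (34.3445, 33.384) (56.0515, 56) (0, 56)]  |A|=1507.1936
4. ⊥bis P1·P3 via (37.3,36.45): [(0, 5.1411) (34.3445, 33.384) (37.3014, 36.4647) (39.2112, 56) (0, 56)]  |A|=1342.7042
5. ⊥bis P1·P4 via (5.3,45.14): [(0, 43.639) (0, 5.1411) (34.3445, 33.384) (37.3014, 36.4647) (39.085, 54.7085)]  |A|=1075.8173
6. canonical 5-gon: [(0, 43.639) (0, 5.1411) (34.3445, 33.384) (37.3014, 36.4647) (39.085, 54.7085)]
7. shoelace: 1075.8173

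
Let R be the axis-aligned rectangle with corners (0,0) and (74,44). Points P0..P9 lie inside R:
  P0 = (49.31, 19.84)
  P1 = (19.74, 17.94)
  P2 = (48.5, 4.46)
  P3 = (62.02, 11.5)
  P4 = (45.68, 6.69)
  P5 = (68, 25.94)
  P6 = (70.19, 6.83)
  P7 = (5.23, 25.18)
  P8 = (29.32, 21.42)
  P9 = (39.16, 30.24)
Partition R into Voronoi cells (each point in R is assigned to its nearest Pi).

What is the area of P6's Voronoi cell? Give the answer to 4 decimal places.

Area of P6's cell: 139.7671

1. box [0,74]×[0,44]: [(0, 0) (74, 0) (74, 44) (0, 44)]
2. ⊥bis P6·P0 via (59.75,13.335): [(51.4412, 0) (74, 0) (74, 36.2051)]  |A|=408.3723
3. ⊥bis P6·P1 via (44.965,12.385): [(51.4412, 0) (74, 0) (74, 36.2051)]  |A|=408.3723
4. ⊥bis P6·P2 via (59.345,5.645): [(58.6905, 11.6346) (59.9618, 0) (74, 0) (74, 36.2051)]  |A|=358.805
5. ⊥bis P6·P3 via (66.105,9.165): [(60.8663, 0) (74, 0) (74, 22.977)]  |A|=150.8872
6. ⊥bis P6·P4 via (57.935,6.76): [(60.8663, 0) (74, 0) (74, 22.977)]  |A|=150.8872
7. ⊥bis P6·P5 via (69.095,16.385): [(70.3117, 16.5244) (60.8663, 0) (74, 0) (74, 16.9471)]  |A|=139.7671
8. ⊥bis P6·P7 via (37.71,16.005): [(70.3117, 16.5244) (60.8663, 0) (74, 0) (74, 16.9471)]  |A|=139.7671
9. ⊥bis P6·P8 via (49.755,14.125): [(70.3117, 16.5244) (60.8663, 0) (74, 0) (74, 16.9471)]  |A|=139.7671
10. ⊥bis P6·P9 via (54.675,18.535): [(70.3117, 16.5244) (60.8663, 0) (74, 0) (74, 16.9471)]  |A|=139.7671
11. canonical 4-gon: [(70.3117, 16.5244) (60.8663, 0) (74, 0) (74, 16.9471)]
12. shoelace: 139.7671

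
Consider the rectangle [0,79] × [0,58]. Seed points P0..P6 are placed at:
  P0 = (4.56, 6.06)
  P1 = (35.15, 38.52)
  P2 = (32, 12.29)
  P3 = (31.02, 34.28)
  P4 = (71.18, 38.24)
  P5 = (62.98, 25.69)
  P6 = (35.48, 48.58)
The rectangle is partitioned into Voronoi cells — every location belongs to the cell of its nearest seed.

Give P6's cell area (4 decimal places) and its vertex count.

1. box [0,79]×[0,58]: [(0, 0) (79, 0) (79, 58) (0, 58)]
2. ⊥bis P6·P0 via (20.02,27.32): [(0, 41.8783) (57.5894, 0) (79, 0) (79, 58) (0, 58)]  |A|=3376.1269
3. ⊥bis P6·P1 via (35.315,43.55): [(0, 44.7084) (79, 42.117) (79, 58) (0, 58)]  |A|=1152.3952
4. ⊥bis P6·P2 via (33.74,30.435): [(0, 44.7084) (79, 42.117) (79, 58) (0, 58)]  |A|=1152.3952
5. ⊥bis P6·P3 via (33.25,41.43): [(0, 51.8003) (25.411, 43.8749) (79, 42.117) (79, 58) (0, 58)]  |A|=1062.2898
6. ⊥bis P6·P4 via (53.33,43.41): [(0, 51.8003) (25.411, 43.8749) (53.2006, 42.9633) (57.5558, 58) (0, 58)]  |A|=696.1788
7. ⊥bis P6·P5 via (49.23,37.135): [(0, 51.8003) (25.411, 43.8749) (53.2006, 42.9633) (57.5558, 58) (0, 58)]  |A|=696.1788
8. canonical 5-gon: [(0, 51.8003) (25.411, 43.8749) (53.2006, 42.9633) (57.5558, 58) (0, 58)]
9. shoelace: 696.1788

Area of P6's cell: 696.1788 (5 vertices)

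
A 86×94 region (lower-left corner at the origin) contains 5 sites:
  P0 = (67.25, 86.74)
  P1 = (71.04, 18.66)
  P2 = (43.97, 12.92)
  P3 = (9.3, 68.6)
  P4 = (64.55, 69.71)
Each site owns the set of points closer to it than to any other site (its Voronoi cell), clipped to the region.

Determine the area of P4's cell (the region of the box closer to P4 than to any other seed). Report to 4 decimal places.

Area of P4's cell: 1686.7490

1. box [0,86]×[0,94]: [(0, 0) (86, 0) (86, 94) (0, 94)]
2. ⊥bis P4·P0 via (65.9,78.225): [(0, 88.673) (0, 0) (86, 0) (86, 75.0383)]  |A|=7039.5861
3. ⊥bis P4·P1 via (67.795,44.185): [(0, 88.673) (0, 35.5662) (86, 46.4994) (86, 75.0383)]  |A|=3510.7648
4. ⊥bis P4·P2 via (54.26,41.315): [(0, 88.673) (0, 60.9782) (51.9122, 42.1658) (86, 46.4994) (86, 75.0383)]  |A|=2851.1696
5. ⊥bis P4·P3 via (36.925,69.155): [(36.6496, 82.8625) (37.3613, 47.4389) (51.9122, 42.1658) (86, 46.4994) (86, 75.0383)]  |A|=1686.749
6. canonical 5-gon: [(36.6496, 82.8625) (37.3613, 47.4389) (51.9122, 42.1658) (86, 46.4994) (86, 75.0383)]
7. shoelace: 1686.749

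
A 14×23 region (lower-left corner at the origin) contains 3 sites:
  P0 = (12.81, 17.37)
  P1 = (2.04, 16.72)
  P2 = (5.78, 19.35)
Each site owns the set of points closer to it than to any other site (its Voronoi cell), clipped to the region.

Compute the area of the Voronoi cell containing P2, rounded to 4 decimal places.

1. box [0,14]×[0,23]: [(0, 0) (14, 0) (14, 23) (0, 23)]
2. ⊥bis P2·P0 via (9.295,18.36): [(0, 0) (4.1239, 0) (10.6019, 23) (0, 23)]  |A|=169.3463
3. ⊥bis P2·P1 via (3.91,18.035): [(7.6896, 12.6602) (10.6019, 23) (0.4186, 23)]  |A|=52.6468
4. canonical 3-gon: [(7.6896, 12.6602) (10.6019, 23) (0.4186, 23)]
5. shoelace: 52.6468

Area of P2's cell: 52.6468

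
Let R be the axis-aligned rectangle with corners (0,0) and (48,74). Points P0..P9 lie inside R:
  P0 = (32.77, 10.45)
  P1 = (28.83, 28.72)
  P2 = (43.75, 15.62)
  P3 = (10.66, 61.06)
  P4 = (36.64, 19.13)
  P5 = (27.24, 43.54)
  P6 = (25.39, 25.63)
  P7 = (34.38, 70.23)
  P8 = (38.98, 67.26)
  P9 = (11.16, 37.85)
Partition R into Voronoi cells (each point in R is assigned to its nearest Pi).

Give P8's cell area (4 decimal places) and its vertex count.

Area of P8's cell: 309.2205 (4 vertices)

1. box [0,48]×[0,74]: [(0, 0) (48, 0) (48, 74) (0, 74)]
2. ⊥bis P8·P0 via (35.875,38.855): [(0, 42.7766) (48, 37.5296) (48, 74) (0, 74)]  |A|=1624.6523
3. ⊥bis P8·P1 via (33.905,47.99): [(0, 56.9193) (48, 44.2779) (48, 74) (0, 74)]  |A|=1123.2668
4. ⊥bis P8·P2 via (41.365,41.44): [(0, 56.9193) (48, 44.2779) (48, 74) (0, 74)]  |A|=1123.2668
5. ⊥bis P8·P3 via (24.82,64.16): [(28.0208, 49.5397) (48, 44.2779) (48, 74) (22.6658, 74)]  |A|=606.7539
6. ⊥bis P8·P4 via (37.81,43.195): [(28.0208, 49.5397) (48, 44.2779) (48, 74) (22.6658, 74)]  |A|=606.7539
7. ⊥bis P8·P5 via (33.11,55.4): [(25.9634, 58.9371) (48, 48.0303) (48, 74) (22.6658, 74)]  |A|=476.9444
8. ⊥bis P8·P6 via (32.185,46.445): [(25.9634, 58.9371) (48, 48.0303) (48, 74) (22.6658, 74)]  |A|=476.9444
9. ⊥bis P8·P7 via (36.68,68.745): [(29.2858, 57.2927) (48, 48.0303) (48, 74) (40.0729, 74)]  |A|=309.2205
10. ⊥bis P8·P9 via (25.07,52.555): [(29.2858, 57.2927) (48, 48.0303) (48, 74) (40.0729, 74)]  |A|=309.2205
11. canonical 4-gon: [(29.2858, 57.2927) (48, 48.0303) (48, 74) (40.0729, 74)]
12. shoelace: 309.2205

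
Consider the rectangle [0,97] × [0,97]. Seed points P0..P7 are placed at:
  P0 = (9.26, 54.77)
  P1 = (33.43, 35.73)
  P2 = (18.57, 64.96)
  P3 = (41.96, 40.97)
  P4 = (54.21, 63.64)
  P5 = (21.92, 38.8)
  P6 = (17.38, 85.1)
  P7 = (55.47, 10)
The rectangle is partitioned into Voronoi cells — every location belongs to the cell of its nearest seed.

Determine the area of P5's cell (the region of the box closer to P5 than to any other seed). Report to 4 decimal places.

Area of P5's cell: 1092.3543

1. box [0,97]×[0,97]: [(0, 0) (97, 0) (97, 97) (0, 97)]
2. ⊥bis P5·P0 via (15.59,46.785): [(0, 34.4262) (0, 0) (97, 0) (97, 97) (78.9339, 97)]  |A|=6939.4051
3. ⊥bis P5·P1 via (27.675,37.265): [(34.1355, 61.4867) (0, 34.4262) (0, 0) (17.7355, 0)]  |A|=1132.828
4. ⊥bis P5·P2 via (20.245,51.88): [(31.9738, 53.382) (22.3585, 52.1507) (0, 34.4262) (0, 0) (17.7355, 0)]  |A|=1095.1942
5. ⊥bis P5·P3 via (31.94,39.885): [(30.9103, 49.3946) (30.499, 53.1931) (22.3585, 52.1507) (0, 34.4262) (0, 0) (17.7355, 0)]  |A|=1092.3543
6. ⊥bis P5·P4 via (38.065,51.22): [(30.9103, 49.3946) (30.499, 53.1931) (22.3585, 52.1507) (0, 34.4262) (0, 0) (17.7355, 0)]  |A|=1092.3543
7. ⊥bis P5·P6 via (19.65,61.95): [(30.9103, 49.3946) (30.499, 53.1931) (22.3585, 52.1507) (0, 34.4262) (0, 0) (17.7355, 0)]  |A|=1092.3543
8. ⊥bis P5·P7 via (38.695,24.4): [(30.9103, 49.3946) (30.499, 53.1931) (22.3585, 52.1507) (0, 34.4262) (0, 0) (17.7355, 0)]  |A|=1092.3543
9. canonical 6-gon: [(30.9103, 49.3946) (30.499, 53.1931) (22.3585, 52.1507) (0, 34.4262) (0, 0) (17.7355, 0)]
10. shoelace: 1092.3543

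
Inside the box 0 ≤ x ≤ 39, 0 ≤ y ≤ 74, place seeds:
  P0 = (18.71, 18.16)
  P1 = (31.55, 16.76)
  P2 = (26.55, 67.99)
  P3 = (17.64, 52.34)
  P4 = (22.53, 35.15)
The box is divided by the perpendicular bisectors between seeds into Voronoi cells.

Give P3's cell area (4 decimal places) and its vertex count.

1. box [0,39]×[0,74]: [(0, 0) (39, 0) (39, 74) (0, 74)]
2. ⊥bis P3·P0 via (18.175,35.25): [(0, 34.681) (39, 35.9019) (39, 74) (0, 74)]  |A|=1509.6323
3. ⊥bis P3·P1 via (24.595,34.55): [(0, 34.681) (27.1002, 35.5294) (39, 40.1816) (39, 74) (0, 74)]  |A|=1484.1684
4. ⊥bis P3·P2 via (22.095,60.165): [(0, 72.7443) (0, 34.681) (27.1002, 35.5294) (39, 40.1816) (39, 50.5405)]  |A|=1002.2224
5. ⊥bis P3·P4 via (20.085,43.745): [(0, 72.7443) (0, 38.0315) (39, 49.1257) (39, 50.5405)]  |A|=704.4891
6. canonical 4-gon: [(0, 72.7443) (0, 38.0315) (39, 49.1257) (39, 50.5405)]
7. shoelace: 704.4891

Area of P3's cell: 704.4891 (4 vertices)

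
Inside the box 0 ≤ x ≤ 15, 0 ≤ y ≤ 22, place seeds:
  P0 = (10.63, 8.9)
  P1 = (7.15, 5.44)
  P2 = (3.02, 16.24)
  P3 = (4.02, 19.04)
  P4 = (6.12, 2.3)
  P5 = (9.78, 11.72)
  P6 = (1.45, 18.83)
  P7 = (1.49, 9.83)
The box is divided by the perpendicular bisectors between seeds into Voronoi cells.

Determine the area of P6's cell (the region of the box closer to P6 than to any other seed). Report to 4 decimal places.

1. box [0,15]×[0,22]: [(0, 0) (15, 0) (15, 22) (0, 22)]
2. ⊥bis P6·P0 via (6.04,13.865): [(0, 8.2812) (14.8396, 22) (0, 22)]  |A|=101.791
3. ⊥bis P6·P1 via (4.3,12.135): [(0, 10.3045) (4.0566, 12.0314) (14.8396, 22) (0, 22)]  |A|=97.6871
4. ⊥bis P6·P2 via (2.235,17.535): [(0, 16.1802) (9.6008, 22) (0, 22)]  |A|=27.9375
5. ⊥bis P6·P3 via (2.735,18.935): [(0, 16.1802) (2.8204, 17.8899) (2.4846, 22) (0, 22)]  |A|=13.313
6. ⊥bis P6·P4 via (3.785,10.565): [(0, 16.1802) (2.8204, 17.8899) (2.4846, 22) (0, 22)]  |A|=13.313
7. ⊥bis P6·P5 via (5.615,15.275): [(0, 16.1802) (2.8204, 17.8899) (2.4846, 22) (0, 22)]  |A|=13.313
8. ⊥bis P6·P7 via (1.47,14.33): [(0, 16.1802) (2.8204, 17.8899) (2.4846, 22) (0, 22)]  |A|=13.313
9. canonical 4-gon: [(0, 16.1802) (2.8204, 17.8899) (2.4846, 22) (0, 22)]
10. shoelace: 13.313

Area of P6's cell: 13.3130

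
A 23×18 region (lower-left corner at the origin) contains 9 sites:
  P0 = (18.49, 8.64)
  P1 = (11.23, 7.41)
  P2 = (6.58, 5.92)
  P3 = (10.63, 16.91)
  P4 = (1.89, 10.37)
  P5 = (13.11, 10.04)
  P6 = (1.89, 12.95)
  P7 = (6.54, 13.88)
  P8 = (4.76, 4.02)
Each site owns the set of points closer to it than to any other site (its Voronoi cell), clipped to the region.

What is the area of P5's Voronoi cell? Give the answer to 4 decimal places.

1. box [0,23]×[0,18]: [(0, 0) (23, 0) (23, 18) (0, 18)]
2. ⊥bis P5·P0 via (15.8,9.34): [(0, 0) (13.3695, 0) (18.0535, 18) (0, 18)]  |A|=282.8074
3. ⊥bis P5·P1 via (12.17,8.725): [(0, 17.4245) (15.0957, 6.6336) (18.0535, 18) (0, 18)]  |A|=106.9459
4. ⊥bis P5·P2 via (9.845,7.98): [(7.0787, 12.3644) (15.0957, 6.6336) (18.0535, 18) (3.523, 18)]  |A|=94.9816
5. ⊥bis P5·P3 via (11.87,13.475): [(7.6541, 11.9531) (15.0957, 6.6336) (17.395, 15.4695)]  |A|=38.9923
6. ⊥bis P5·P4 via (7.5,10.205): [(7.6541, 11.9531) (15.0957, 6.6336) (17.395, 15.4695)]  |A|=38.9923
7. ⊥bis P5·P6 via (7.5,11.495): [(7.6541, 11.9531) (15.0957, 6.6336) (17.395, 15.4695)]  |A|=38.9923
8. ⊥bis P5·P7 via (9.825,11.96): [(10.4004, 12.9445) (9.1824, 10.8606) (15.0957, 6.6336) (17.395, 15.4695)]  |A|=36.7345
9. ⊥bis P5·P8 via (8.935,7.03): [(10.4004, 12.9445) (9.1824, 10.8606) (15.0957, 6.6336) (17.395, 15.4695)]  |A|=36.7345
10. canonical 4-gon: [(10.4004, 12.9445) (9.1824, 10.8606) (15.0957, 6.6336) (17.395, 15.4695)]
11. shoelace: 36.7345

Area of P5's cell: 36.7345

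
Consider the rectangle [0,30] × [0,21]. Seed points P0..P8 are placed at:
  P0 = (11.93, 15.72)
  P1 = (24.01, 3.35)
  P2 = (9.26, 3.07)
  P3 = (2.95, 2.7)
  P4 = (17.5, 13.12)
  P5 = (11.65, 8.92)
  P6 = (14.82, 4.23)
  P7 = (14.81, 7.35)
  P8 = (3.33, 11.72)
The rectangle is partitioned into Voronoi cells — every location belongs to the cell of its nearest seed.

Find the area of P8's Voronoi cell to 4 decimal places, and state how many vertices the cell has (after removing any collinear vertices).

1. box [0,30]×[0,21]: [(0, 0) (30, 0) (30, 21) (0, 21)]
2. ⊥bis P8·P0 via (7.63,13.72): [(0, 0) (14.0114, 0) (4.244, 21) (0, 21)]  |A|=191.6812
3. ⊥bis P8·P1 via (13.67,7.535): [(0, 0) (10.6203, 0) (12.1982, 3.8985) (4.244, 21) (0, 21)]  |A|=185.0711
4. ⊥bis P8·P2 via (6.295,7.395): [(0, 3.0795) (9.5378, 9.6181) (4.244, 21) (0, 21)]  |A|=109.6137
5. ⊥bis P8·P3 via (3.14,7.21): [(0, 7.3423) (5.8581, 7.0955) (9.5378, 9.6181) (4.244, 21) (0, 21)]  |A|=97.1277
6. ⊥bis P8·P4 via (10.415,12.42): [(0, 7.3423) (5.8581, 7.0955) (9.5378, 9.6181) (4.244, 21) (0, 21)]  |A|=97.1277
7. ⊥bis P8·P5 via (7.49,10.32): [(0, 7.3423) (5.8581, 7.0955) (6.5688, 7.5827) (8.2126, 12.4673) (4.244, 21) (0, 21)]  |A|=91.5493
8. ⊥bis P8·P6 via (9.075,7.975): [(0, 7.3423) (5.8581, 7.0955) (6.5688, 7.5827) (8.2126, 12.4673) (4.244, 21) (0, 21)]  |A|=91.5493
9. ⊥bis P8·P7 via (9.07,9.535): [(0, 7.3423) (5.8581, 7.0955) (6.5688, 7.5827) (8.2126, 12.4673) (4.244, 21) (0, 21)]  |A|=91.5493
10. canonical 6-gon: [(0, 7.3423) (5.8581, 7.0955) (6.5688, 7.5827) (8.2126, 12.4673) (4.244, 21) (0, 21)]
11. shoelace: 91.5493

Area of P8's cell: 91.5493 (6 vertices)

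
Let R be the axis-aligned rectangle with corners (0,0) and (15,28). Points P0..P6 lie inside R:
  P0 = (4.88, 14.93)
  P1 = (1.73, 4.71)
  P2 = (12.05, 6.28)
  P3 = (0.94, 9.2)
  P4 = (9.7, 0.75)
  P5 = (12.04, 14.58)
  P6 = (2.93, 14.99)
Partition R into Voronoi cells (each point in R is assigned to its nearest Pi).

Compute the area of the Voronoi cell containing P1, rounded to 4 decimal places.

1. box [0,15]×[0,28]: [(0, 0) (15, 0) (15, 28) (0, 28)]
2. ⊥bis P1·P0 via (3.305,9.82): [(0, 10.8387) (0, 0) (15, 0) (15, 6.2154)]  |A|=127.9053
3. ⊥bis P1·P2 via (6.89,5.495): [(6.376, 8.8734) (0, 10.8387) (0, 0) (7.726, 0)]  |A|=68.8318
4. ⊥bis P1·P3 via (1.335,6.955): [(6.5289, 7.8688) (0, 6.7201) (0, 0) (7.726, 0)]  |A|=52.3345
5. ⊥bis P1·P4 via (5.715,2.73): [(6.9366, 5.1886) (6.5289, 7.8688) (0, 6.7201) (0, 0) (4.3586, 0)]  |A|=43.5984
6. ⊥bis P1·P5 via (6.885,9.645): [(6.9366, 5.1886) (6.5289, 7.8688) (0, 6.7201) (0, 0) (4.3586, 0)]  |A|=43.5984
7. ⊥bis P1·P6 via (2.33,9.85): [(6.9366, 5.1886) (6.5289, 7.8688) (0, 6.7201) (0, 0) (4.3586, 0)]  |A|=43.5984
8. canonical 5-gon: [(6.9366, 5.1886) (6.5289, 7.8688) (0, 6.7201) (0, 0) (4.3586, 0)]
9. shoelace: 43.5984

Area of P1's cell: 43.5984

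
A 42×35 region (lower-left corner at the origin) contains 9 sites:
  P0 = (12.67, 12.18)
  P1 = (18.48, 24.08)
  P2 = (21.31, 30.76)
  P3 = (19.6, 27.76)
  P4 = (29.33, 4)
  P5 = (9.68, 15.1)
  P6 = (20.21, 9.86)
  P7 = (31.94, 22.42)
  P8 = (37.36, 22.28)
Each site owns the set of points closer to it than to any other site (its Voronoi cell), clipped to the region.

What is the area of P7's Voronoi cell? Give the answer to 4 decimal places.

1. box [0,42]×[0,35]: [(0, 0) (42, 0) (42, 35) (0, 35)]
2. ⊥bis P7·P0 via (22.305,17.3): [(31.4981, 0) (42, 0) (42, 35) (12.8993, 35)]  |A|=693.0448
3. ⊥bis P7·P1 via (25.21,23.25): [(24.0672, 13.9838) (31.4981, 0) (42, 0) (42, 35) (26.6591, 35)]  |A|=548.4552
4. ⊥bis P7·P2 via (26.625,26.59): [(25.4348, 25.073) (24.0672, 13.9838) (31.4981, 0) (42, 0) (42, 35) (33.2233, 35)]  |A|=515.8742
5. ⊥bis P7·P3 via (25.77,25.09): [(26.1659, 26.0048) (25.3042, 24.0135) (24.0672, 13.9838) (31.4981, 0) (42, 0) (42, 35) (33.2233, 35)]  |A|=515.5478
6. ⊥bis P7·P4 via (30.635,13.21): [(26.1659, 26.0048) (25.3042, 24.0135) (24.0862, 14.1379) (42, 11.5996) (42, 35) (33.2233, 35)]  |A|=336.7084
7. ⊥bis P7·P5 via (20.81,18.76): [(26.1659, 26.0048) (25.3042, 24.0135) (24.0862, 14.1379) (42, 11.5996) (42, 35) (33.2233, 35)]  |A|=336.7084
8. ⊥bis P7·P6 via (26.075,16.14): [(26.1659, 26.0048) (25.3042, 24.0135) (24.513, 17.5987) (28.9579, 13.4476) (42, 11.5996) (42, 35) (33.2233, 35)]  |A|=328.1311
9. ⊥bis P7·P8 via (34.65,22.35): [(26.1659, 26.0048) (25.3042, 24.0135) (24.513, 17.5987) (28.9579, 13.4476) (34.4001, 12.6765) (34.9768, 35) (33.2233, 35)]  |A|=160.8196
10. canonical 7-gon: [(26.1659, 26.0048) (25.3042, 24.0135) (24.513, 17.5987) (28.9579, 13.4476) (34.4001, 12.6765) (34.9768, 35) (33.2233, 35)]
11. shoelace: 160.8196

Area of P7's cell: 160.8196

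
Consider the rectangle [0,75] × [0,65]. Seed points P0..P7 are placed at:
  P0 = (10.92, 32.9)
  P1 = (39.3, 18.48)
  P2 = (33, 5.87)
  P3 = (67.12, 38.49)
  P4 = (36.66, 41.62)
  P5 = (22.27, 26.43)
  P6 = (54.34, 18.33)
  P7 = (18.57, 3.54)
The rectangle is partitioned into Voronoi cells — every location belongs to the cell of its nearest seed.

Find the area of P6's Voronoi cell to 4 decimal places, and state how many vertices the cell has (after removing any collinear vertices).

Area of P6's cell: 770.1057 (6 vertices)

1. box [0,75]×[0,65]: [(0, 0) (75, 0) (75, 65) (0, 65)]
2. ⊥bis P6·P0 via (32.63,25.615): [(24.0346, 0) (75, 0) (75, 65) (45.846, 65)]  |A|=2603.8787
3. ⊥bis P6·P1 via (46.82,18.405): [(46.6364, 0) (75, 0) (75, 65) (47.2847, 65)]  |A|=1822.5626
4. ⊥bis P6·P2 via (43.67,12.1): [(46.7053, 6.9015) (50.7349, 0) (75, 0) (75, 65) (47.2847, 65)]  |A|=1808.4196
5. ⊥bis P6·P3 via (60.73,28.41): [(47.0065, 37.1097) (46.7053, 6.9015) (50.7349, 0) (75, 0) (75, 19.3638)]  |A|=783.1687
6. ⊥bis P6·P4 via (45.5,29.975): [(51.3072, 34.3834) (46.9463, 31.073) (46.7053, 6.9015) (50.7349, 0) (75, 0) (75, 19.3638)]  |A|=770.1057
7. ⊥bis P6·P5 via (38.305,22.38): [(51.3072, 34.3834) (46.9463, 31.073) (46.7053, 6.9015) (50.7349, 0) (75, 0) (75, 19.3638)]  |A|=770.1057
8. ⊥bis P6·P7 via (36.455,10.935): [(51.3072, 34.3834) (46.9463, 31.073) (46.7053, 6.9015) (50.7349, 0) (75, 0) (75, 19.3638)]  |A|=770.1057
9. canonical 6-gon: [(51.3072, 34.3834) (46.9463, 31.073) (46.7053, 6.9015) (50.7349, 0) (75, 0) (75, 19.3638)]
10. shoelace: 770.1057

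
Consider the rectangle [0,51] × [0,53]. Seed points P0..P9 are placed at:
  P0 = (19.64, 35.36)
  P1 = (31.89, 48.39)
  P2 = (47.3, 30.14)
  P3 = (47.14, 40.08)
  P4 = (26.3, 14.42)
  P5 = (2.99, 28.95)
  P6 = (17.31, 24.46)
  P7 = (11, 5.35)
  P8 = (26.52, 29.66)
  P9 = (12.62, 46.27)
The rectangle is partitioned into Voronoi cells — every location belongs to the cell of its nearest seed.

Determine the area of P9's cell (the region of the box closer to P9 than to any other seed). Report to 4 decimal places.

Area of P9's cell: 286.1264

1. box [0,51]×[0,53]: [(0, 0) (51, 0) (51, 53) (0, 53)]
2. ⊥bis P9·P0 via (16.13,40.815): [(0, 30.4362) (35.0671, 53) (0, 53)]  |A|=395.6232
3. ⊥bis P9·P1 via (22.255,47.33): [(0, 30.4362) (22.5194, 44.9263) (21.6312, 53) (0, 53)]  |A|=341.3844
4. ⊥bis P9·P2 via (29.96,38.205): [(0, 30.4362) (22.5194, 44.9263) (21.6312, 53) (0, 53)]  |A|=341.3844
5. ⊥bis P9·P3 via (29.88,43.175): [(0, 30.4362) (22.5194, 44.9263) (21.6312, 53) (0, 53)]  |A|=341.3844
6. ⊥bis P9·P4 via (19.46,30.345): [(0, 30.4362) (22.5194, 44.9263) (21.6312, 53) (0, 53)]  |A|=341.3844
7. ⊥bis P9·P5 via (7.805,37.61): [(0, 41.9496) (9.5989, 36.6126) (22.5194, 44.9263) (21.6312, 53) (0, 53)]  |A|=286.1264
8. ⊥bis P9·P6 via (14.965,35.365): [(0, 41.9496) (9.5989, 36.6126) (22.5194, 44.9263) (21.6312, 53) (0, 53)]  |A|=286.1264
9. ⊥bis P9·P7 via (11.81,25.81): [(0, 41.9496) (9.5989, 36.6126) (22.5194, 44.9263) (21.6312, 53) (0, 53)]  |A|=286.1264
10. ⊥bis P9·P8 via (19.57,37.965): [(0, 41.9496) (9.5989, 36.6126) (22.5194, 44.9263) (21.6312, 53) (0, 53)]  |A|=286.1264
11. canonical 5-gon: [(0, 41.9496) (9.5989, 36.6126) (22.5194, 44.9263) (21.6312, 53) (0, 53)]
12. shoelace: 286.1264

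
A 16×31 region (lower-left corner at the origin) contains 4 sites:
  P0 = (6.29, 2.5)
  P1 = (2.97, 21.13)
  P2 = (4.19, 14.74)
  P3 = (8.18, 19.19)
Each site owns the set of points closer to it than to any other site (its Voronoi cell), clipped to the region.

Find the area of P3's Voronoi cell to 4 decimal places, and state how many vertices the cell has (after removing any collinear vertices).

1. box [0,16]×[0,31]: [(0, 0) (16, 0) (16, 31) (0, 31)]
2. ⊥bis P3·P0 via (7.235,10.845): [(0, 11.6643) (16, 9.8524) (16, 31) (0, 31)]  |A|=323.8661
3. ⊥bis P3·P1 via (5.575,20.16): [(2.314, 11.4023) (16, 9.8524) (16, 31) (9.6114, 31)]  |A|=207.3143
4. ⊥bis P3·P2 via (6.185,16.965): [(4.8358, 18.1748) (13.8454, 10.0964) (16, 9.8524) (16, 31) (9.6114, 31)]  |A|=166.6193
5. canonical 5-gon: [(4.8358, 18.1748) (13.8454, 10.0964) (16, 9.8524) (16, 31) (9.6114, 31)]
6. shoelace: 166.6193

Area of P3's cell: 166.6193 (5 vertices)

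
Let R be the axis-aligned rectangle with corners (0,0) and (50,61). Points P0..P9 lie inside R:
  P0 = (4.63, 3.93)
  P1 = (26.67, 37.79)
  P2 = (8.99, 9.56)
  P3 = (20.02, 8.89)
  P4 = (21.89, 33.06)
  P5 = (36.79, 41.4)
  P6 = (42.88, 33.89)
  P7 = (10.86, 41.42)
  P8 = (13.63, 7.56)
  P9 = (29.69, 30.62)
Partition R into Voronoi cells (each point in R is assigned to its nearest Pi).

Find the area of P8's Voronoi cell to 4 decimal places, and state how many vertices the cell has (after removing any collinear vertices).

1. box [0,50]×[0,61]: [(0, 0) (50, 0) (50, 61) (0, 61)]
2. ⊥bis P8·P0 via (9.13,5.745): [(0, 28.3814) (11.4472, 0) (50, 0) (50, 61) (0, 61)]  |A|=2887.5571
3. ⊥bis P8·P1 via (20.15,22.675): [(0, 31.3669) (0, 28.3814) (11.4472, 0) (50, 0) (50, 9.7989)]  |A|=866.7024
4. ⊥bis P8·P2 via (11.31,8.56): [(17.8261, 23.6774) (9.5973, 4.5865) (11.4472, 0) (50, 0) (50, 9.7989)]  |A|=650.5793
5. ⊥bis P8·P3 via (16.825,8.225): [(14.9821, 17.0793) (9.5973, 4.5865) (11.4472, 0) (18.5369, 0)]  |A|=84.4479
6. ⊥bis P8·P4 via (17.76,20.31): [(14.9821, 17.0793) (9.5973, 4.5865) (11.4472, 0) (18.5369, 0)]  |A|=84.4479
7. ⊥bis P8·P5 via (25.21,24.48): [(14.9821, 17.0793) (9.5973, 4.5865) (11.4472, 0) (18.5369, 0)]  |A|=84.4479
8. ⊥bis P8·P6 via (28.255,20.725): [(14.9821, 17.0793) (9.5973, 4.5865) (11.4472, 0) (18.5369, 0)]  |A|=84.4479
9. ⊥bis P8·P7 via (12.245,24.49): [(14.9821, 17.0793) (9.5973, 4.5865) (11.4472, 0) (18.5369, 0)]  |A|=84.4479
10. ⊥bis P8·P9 via (21.66,19.09): [(14.9821, 17.0793) (9.5973, 4.5865) (11.4472, 0) (18.5369, 0)]  |A|=84.4479
11. canonical 4-gon: [(14.9821, 17.0793) (9.5973, 4.5865) (11.4472, 0) (18.5369, 0)]
12. shoelace: 84.4479

Area of P8's cell: 84.4479 (4 vertices)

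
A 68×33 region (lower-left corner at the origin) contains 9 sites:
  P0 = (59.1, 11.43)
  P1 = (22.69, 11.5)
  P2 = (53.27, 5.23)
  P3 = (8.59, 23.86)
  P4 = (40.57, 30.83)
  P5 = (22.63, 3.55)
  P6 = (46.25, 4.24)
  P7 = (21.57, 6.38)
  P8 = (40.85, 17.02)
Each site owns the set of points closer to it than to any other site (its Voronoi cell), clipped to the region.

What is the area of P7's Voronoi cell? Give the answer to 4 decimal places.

Area of P7's cell: 181.0379

1. box [0,68]×[0,33]: [(0, 0) (68, 0) (68, 33) (0, 33)]
2. ⊥bis P7·P0 via (40.335,8.905): [(0, 0) (41.5332, 0) (37.0928, 33) (0, 33)]  |A|=1297.3298
3. ⊥bis P7·P1 via (22.13,8.94): [(0, 13.7809) (0, 0) (41.5332, 0) (40.8823, 4.8379)]  |A|=382.1657
4. ⊥bis P7·P2 via (37.42,5.805): [(37.4125, 5.597) (0, 13.7809) (0, 0) (37.2094, 0)]  |A|=361.9192
5. ⊥bis P7·P3 via (15.08,15.12): [(37.4125, 5.597) (10.2555, 11.5375) (0, 3.9222) (0, 0) (37.2094, 0)]  |A|=311.3656
6. ⊥bis P7·P4 via (31.07,18.605): [(37.4125, 5.597) (10.2555, 11.5375) (0, 3.9222) (0, 0) (37.2094, 0)]  |A|=311.3656
7. ⊥bis P7·P5 via (22.1,4.965): [(28.8108, 7.4786) (10.2555, 11.5375) (0, 3.9222) (0, 0) (8.8444, 0)]  |A|=181.0379
8. ⊥bis P7·P6 via (33.91,5.31): [(28.8108, 7.4786) (10.2555, 11.5375) (0, 3.9222) (0, 0) (8.8444, 0)]  |A|=181.0379
9. ⊥bis P7·P8 via (31.21,11.7): [(28.8108, 7.4786) (10.2555, 11.5375) (0, 3.9222) (0, 0) (8.8444, 0)]  |A|=181.0379
10. canonical 5-gon: [(28.8108, 7.4786) (10.2555, 11.5375) (0, 3.9222) (0, 0) (8.8444, 0)]
11. shoelace: 181.0379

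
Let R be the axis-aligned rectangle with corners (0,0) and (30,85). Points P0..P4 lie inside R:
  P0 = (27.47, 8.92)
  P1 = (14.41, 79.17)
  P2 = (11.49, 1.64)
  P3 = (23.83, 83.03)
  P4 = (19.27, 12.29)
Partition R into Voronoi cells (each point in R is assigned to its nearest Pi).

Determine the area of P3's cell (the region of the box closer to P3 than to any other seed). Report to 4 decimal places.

1. box [0,30]×[0,85]: [(0, 0) (30, 0) (30, 85) (0, 85)]
2. ⊥bis P3·P0 via (25.65,45.975): [(0, 44.7152) (30, 46.1887) (30, 85) (0, 85)]  |A|=1186.4426
3. ⊥bis P3·P1 via (19.12,81.1): [(30, 54.5483) (30, 85) (17.5219, 85)]  |A|=189.9896
4. ⊥bis P3·P2 via (17.66,42.335): [(30, 54.5483) (30, 85) (17.5219, 85)]  |A|=189.9896
5. ⊥bis P3·P4 via (21.55,47.66): [(30, 54.5483) (30, 85) (17.5219, 85)]  |A|=189.9896
6. canonical 3-gon: [(30, 54.5483) (30, 85) (17.5219, 85)]
7. shoelace: 189.9896

Area of P3's cell: 189.9896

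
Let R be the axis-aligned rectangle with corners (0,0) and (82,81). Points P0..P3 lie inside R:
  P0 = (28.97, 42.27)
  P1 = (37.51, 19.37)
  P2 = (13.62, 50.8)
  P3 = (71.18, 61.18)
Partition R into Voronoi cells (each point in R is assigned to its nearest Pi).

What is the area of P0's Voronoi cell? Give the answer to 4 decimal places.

Area of P0's cell: 1085.6271

1. box [0,82]×[0,81]: [(0, 0) (82, 0) (82, 81) (0, 81)]
2. ⊥bis P0·P1 via (33.24,30.82): [(0, 18.4239) (82, 49.0039) (82, 81) (0, 81)]  |A|=3877.4599
3. ⊥bis P0·P2 via (21.295,46.535): [(7.1568, 21.0929) (82, 49.0039) (82, 81) (40.4472, 81)]  |A|=2441.9997
4. ⊥bis P0·P3 via (50.075,51.725): [(38.5164, 77.5255) (7.1568, 21.0929) (55.6897, 39.1921)]  |A|=1085.6271
5. canonical 3-gon: [(38.5164, 77.5255) (7.1568, 21.0929) (55.6897, 39.1921)]
6. shoelace: 1085.6271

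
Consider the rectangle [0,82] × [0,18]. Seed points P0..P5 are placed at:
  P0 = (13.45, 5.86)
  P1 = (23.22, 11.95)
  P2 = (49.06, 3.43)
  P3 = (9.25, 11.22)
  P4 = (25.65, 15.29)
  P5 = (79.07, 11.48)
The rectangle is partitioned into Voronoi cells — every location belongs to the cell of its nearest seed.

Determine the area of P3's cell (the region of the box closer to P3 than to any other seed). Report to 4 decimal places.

Area of P3's cell: 193.5656

1. box [0,82]×[0,18]: [(0, 0) (82, 0) (82, 18) (0, 18)]
2. ⊥bis P3·P0 via (11.35,8.54): [(0, 0) (0.4513, 0) (23.4228, 18) (0, 18)]  |A|=214.8669
3. ⊥bis P3·P1 via (16.235,11.585): [(0, 0) (0.4513, 0) (16.1957, 12.337) (15.8998, 18) (0, 18)]  |A|=193.5656
4. ⊥bis P3·P2 via (29.155,7.325): [(0, 0) (0.4513, 0) (16.1957, 12.337) (15.8998, 18) (0, 18)]  |A|=193.5656
5. ⊥bis P3·P4 via (17.45,13.255): [(0, 0) (0.4513, 0) (16.1957, 12.337) (15.8998, 18) (0, 18)]  |A|=193.5656
6. ⊥bis P3·P5 via (44.16,11.35): [(0, 0) (0.4513, 0) (16.1957, 12.337) (15.8998, 18) (0, 18)]  |A|=193.5656
7. canonical 5-gon: [(0, 0) (0.4513, 0) (16.1957, 12.337) (15.8998, 18) (0, 18)]
8. shoelace: 193.5656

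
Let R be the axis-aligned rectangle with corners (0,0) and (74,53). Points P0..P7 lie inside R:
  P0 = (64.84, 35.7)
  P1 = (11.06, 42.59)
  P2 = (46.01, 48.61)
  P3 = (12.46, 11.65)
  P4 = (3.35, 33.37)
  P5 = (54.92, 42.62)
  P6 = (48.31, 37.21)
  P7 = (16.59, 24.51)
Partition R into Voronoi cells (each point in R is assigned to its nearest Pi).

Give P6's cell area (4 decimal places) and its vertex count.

Area of P6's cell: 729.7442 (7 vertices)

1. box [0,74]×[0,53]: [(0, 0) (74, 0) (74, 53) (0, 53)]
2. ⊥bis P6·P0 via (56.575,36.455): [(0, 0) (53.2449, 0) (58.0864, 53) (0, 53)]  |A|=2950.2779
3. ⊥bis P6·P1 via (29.685,39.9): [(23.9223, 0) (53.2449, 0) (58.0864, 53) (31.577, 53)]  |A|=1479.5467
4. ⊥bis P6·P2 via (47.16,42.91): [(29.6083, 39.3689) (23.9223, 0) (53.2449, 0) (57.3525, 44.9664)]  |A|=1189.4812
5. ⊥bis P6·P3 via (30.385,24.43): [(29.6083, 39.3689) (27.945, 27.8524) (47.8029, 0) (53.2449, 0) (57.3525, 44.9664)]  |A|=856.9156
6. ⊥bis P6·P4 via (25.83,35.29): [(29.6083, 39.3689) (27.945, 27.8524) (47.8029, 0) (53.2449, 0) (57.3525, 44.9664)]  |A|=856.9156
7. ⊥bis P6·P5 via (51.615,39.915): [(48.8797, 43.257) (29.6083, 39.3689) (27.945, 27.8524) (47.8029, 0) (53.2449, 0) (56.3613, 34.1159)]  |A|=811.7959
8. ⊥bis P6·P7 via (32.45,30.86): [(48.8797, 43.257) (29.6083, 39.3689) (29.4585, 38.3317) (40.9668, 9.5882) (47.8029, 0) (53.2449, 0) (56.3613, 34.1159)]  |A|=729.7442
9. canonical 7-gon: [(48.8797, 43.257) (29.6083, 39.3689) (29.4585, 38.3317) (40.9668, 9.5882) (47.8029, 0) (53.2449, 0) (56.3613, 34.1159)]
10. shoelace: 729.7442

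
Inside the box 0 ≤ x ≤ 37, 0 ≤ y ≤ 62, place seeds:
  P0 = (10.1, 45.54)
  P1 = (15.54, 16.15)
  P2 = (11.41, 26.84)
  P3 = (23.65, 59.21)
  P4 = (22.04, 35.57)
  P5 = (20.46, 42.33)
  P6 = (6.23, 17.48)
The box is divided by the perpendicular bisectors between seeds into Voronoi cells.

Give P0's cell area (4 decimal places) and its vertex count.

1. box [0,37]×[0,62]: [(0, 0) (37, 0) (37, 62) (0, 62)]
2. ⊥bis P0·P1 via (12.82,30.845): [(0, 28.4721) (37, 35.3206) (37, 62) (0, 62)]  |A|=1113.835
3. ⊥bis P0·P2 via (10.755,36.19): [(0, 35.4366) (37, 38.0286) (37, 62) (0, 62)]  |A|=934.8951
4. ⊥bis P0·P3 via (16.875,52.375): [(0, 35.4366) (31.7215, 37.6588) (7.1648, 62) (0, 62)]  |A|=508.516
5. ⊥bis P0·P4 via (16.07,40.555): [(0, 35.4366) (12.529, 36.3143) (21.8347, 47.4588) (7.1648, 62) (0, 62)]  |A|=407.8256
6. ⊥bis P0·P5 via (15.28,43.935): [(0, 35.4366) (12.529, 36.3143) (13.1487, 37.0565) (17.6554, 51.6014) (7.1648, 62) (0, 62)]  |A|=368.0969
7. ⊥bis P0·P6 via (8.165,31.51): [(0, 35.4366) (12.529, 36.3143) (13.1487, 37.0565) (17.6554, 51.6014) (7.1648, 62) (0, 62)]  |A|=368.0969
8. canonical 6-gon: [(0, 35.4366) (12.529, 36.3143) (13.1487, 37.0565) (17.6554, 51.6014) (7.1648, 62) (0, 62)]
9. shoelace: 368.0969

Area of P0's cell: 368.0969 (6 vertices)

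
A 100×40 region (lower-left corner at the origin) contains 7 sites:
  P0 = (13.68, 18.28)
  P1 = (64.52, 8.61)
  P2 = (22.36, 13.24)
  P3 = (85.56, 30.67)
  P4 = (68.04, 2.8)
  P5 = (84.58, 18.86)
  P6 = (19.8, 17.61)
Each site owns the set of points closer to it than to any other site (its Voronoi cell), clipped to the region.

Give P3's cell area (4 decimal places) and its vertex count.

1. box [0,100]×[0,40]: [(0, 0) (100, 0) (100, 40) (0, 40)]
2. ⊥bis P3·P0 via (49.62,24.475): [(53.8388, 0) (100, 0) (100, 40) (46.9439, 40)]  |A|=1984.3457
3. ⊥bis P3·P1 via (75.04,19.64): [(95.6321, 0) (100, 0) (100, 40) (53.693, 40)]  |A|=1013.4981
4. ⊥bis P3·P2 via (53.96,21.955): [(95.6321, 0) (100, 0) (100, 40) (53.693, 40)]  |A|=1013.4981
5. ⊥bis P3·P4 via (76.8,16.735): [(80.572, 14.3638) (100, 2.1507) (100, 40) (53.693, 40)]  |A|=961.2364
6. ⊥bis P3·P5 via (85.07,24.765): [(68.1987, 26.165) (100, 23.5261) (100, 40) (53.693, 40)]  |A|=582.275
7. ⊥bis P3·P6 via (52.68,24.14): [(68.1987, 26.165) (100, 23.5261) (100, 40) (53.693, 40)]  |A|=582.275
8. canonical 4-gon: [(68.1987, 26.165) (100, 23.5261) (100, 40) (53.693, 40)]
9. shoelace: 582.275

Area of P3's cell: 582.2750 (4 vertices)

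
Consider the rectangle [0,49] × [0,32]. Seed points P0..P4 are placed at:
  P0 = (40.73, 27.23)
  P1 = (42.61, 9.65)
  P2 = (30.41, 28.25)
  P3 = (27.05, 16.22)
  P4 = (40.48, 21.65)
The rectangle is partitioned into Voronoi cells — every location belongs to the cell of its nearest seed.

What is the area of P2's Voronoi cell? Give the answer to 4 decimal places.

Area of P2's cell: 232.6837

1. box [0,49]×[0,32]: [(0, 0) (49, 0) (49, 32) (0, 32)]
2. ⊥bis P2·P0 via (35.57,27.74): [(0, 0) (32.8283, 0) (35.991, 32) (0, 32)]  |A|=1101.1088
3. ⊥bis P2·P1 via (36.51,18.95): [(0, 0) (7.619, 0) (34.5758, 17.6814) (35.991, 32) (0, 32)]  |A|=878.2421
4. ⊥bis P2·P3 via (28.73,22.235): [(0, 30.2593) (34.8568, 20.5238) (35.991, 32) (0, 32)]  |A|=236.8574
5. ⊥bis P2·P4 via (35.445,24.95): [(0, 30.2593) (32.9019, 21.0698) (35.2675, 24.6791) (35.991, 32) (0, 32)]  |A|=232.6837
6. canonical 5-gon: [(0, 30.2593) (32.9019, 21.0698) (35.2675, 24.6791) (35.991, 32) (0, 32)]
7. shoelace: 232.6837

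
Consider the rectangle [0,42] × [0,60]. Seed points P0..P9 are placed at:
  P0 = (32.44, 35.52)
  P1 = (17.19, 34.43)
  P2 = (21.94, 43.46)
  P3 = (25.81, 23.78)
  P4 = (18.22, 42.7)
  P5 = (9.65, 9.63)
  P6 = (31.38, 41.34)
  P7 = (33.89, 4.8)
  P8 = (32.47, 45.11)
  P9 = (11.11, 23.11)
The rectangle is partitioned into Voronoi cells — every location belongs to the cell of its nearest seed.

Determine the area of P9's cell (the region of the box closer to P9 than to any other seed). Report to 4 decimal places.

Area of P9's cell: 276.6219

1. box [0,42]×[0,60]: [(0, 0) (42, 0) (42, 60) (0, 60)]
2. ⊥bis P9·P0 via (21.775,29.315): [(0, 0) (38.8308, 0) (3.9222, 60) (0, 60)]  |A|=1282.5876
3. ⊥bis P9·P1 via (14.15,28.77): [(0, 36.37) (0, 0) (38.8308, 0) (25.702, 22.5654)]  |A|=905.5063
4. ⊥bis P9·P2 via (16.525,33.285): [(0, 36.37) (0, 0) (38.8308, 0) (25.702, 22.5654)]  |A|=905.5063
5. ⊥bis P9·P3 via (18.46,23.445): [(18.3194, 26.5306) (0, 36.37) (0, 0) (19.5286, 0)]  |A|=592.1903
6. ⊥bis P9·P4 via (14.665,32.905): [(18.3194, 26.5306) (0, 36.37) (0, 0) (19.5286, 0)]  |A|=592.1903
7. ⊥bis P9·P5 via (10.38,16.37): [(18.8242, 15.4554) (18.3194, 26.5306) (0, 36.37) (0, 17.4942)]  |A|=276.6219
8. ⊥bis P9·P6 via (21.245,32.225): [(18.8242, 15.4554) (18.3194, 26.5306) (0, 36.37) (0, 17.4942)]  |A|=276.6219
9. ⊥bis P9·P7 via (22.5,13.955): [(18.8242, 15.4554) (18.3194, 26.5306) (0, 36.37) (0, 17.4942)]  |A|=276.6219
10. ⊥bis P9·P8 via (21.79,34.11): [(18.8242, 15.4554) (18.3194, 26.5306) (0, 36.37) (0, 17.4942)]  |A|=276.6219
11. canonical 4-gon: [(18.8242, 15.4554) (18.3194, 26.5306) (0, 36.37) (0, 17.4942)]
12. shoelace: 276.6219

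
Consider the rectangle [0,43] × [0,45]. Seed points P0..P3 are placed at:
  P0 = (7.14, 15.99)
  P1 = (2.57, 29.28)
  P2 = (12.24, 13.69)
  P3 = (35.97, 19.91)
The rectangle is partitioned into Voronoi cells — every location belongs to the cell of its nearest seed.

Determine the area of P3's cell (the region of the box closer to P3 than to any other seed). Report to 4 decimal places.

1. box [0,43]×[0,45]: [(0, 0) (43, 0) (43, 45) (0, 45)]
2. ⊥bis P3·P0 via (21.555,17.95): [(23.9957, 0) (43, 0) (43, 45) (17.877, 45)]  |A|=992.8648
3. ⊥bis P3·P1 via (19.27,24.595): [(20.2005, 27.9118) (23.9957, 0) (43, 0) (43, 45) (24.9944, 45)]  |A|=932.0533
4. ⊥bis P3·P2 via (24.105,16.8): [(20.7133, 29.7397) (28.5085, 0) (43, 0) (43, 45) (24.9944, 45)]  |A|=854.3221
5. canonical 5-gon: [(20.7133, 29.7397) (28.5085, 0) (43, 0) (43, 45) (24.9944, 45)]
6. shoelace: 854.3221

Area of P3's cell: 854.3221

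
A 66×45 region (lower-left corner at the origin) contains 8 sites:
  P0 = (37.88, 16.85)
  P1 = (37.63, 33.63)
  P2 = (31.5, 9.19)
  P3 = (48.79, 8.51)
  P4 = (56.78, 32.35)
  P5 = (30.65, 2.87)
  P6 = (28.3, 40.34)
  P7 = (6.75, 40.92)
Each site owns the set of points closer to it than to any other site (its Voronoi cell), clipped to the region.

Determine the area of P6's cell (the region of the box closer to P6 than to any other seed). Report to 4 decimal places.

1. box [0,66]×[0,45]: [(0, 0) (66, 0) (66, 45) (0, 45)]
2. ⊥bis P6·P0 via (33.09,28.595): [(0, 15.0998) (66, 42.0168) (66, 45) (0, 45)]  |A|=1085.1525
3. ⊥bis P6·P1 via (32.965,36.985): [(0, 15.0998) (24.3748, 25.0407) (38.7293, 45) (0, 45)]  |A|=750.9112
4. ⊥bis P6·P2 via (29.9,24.765): [(0, 21.6934) (21.611, 23.9135) (24.3748, 25.0407) (38.7293, 45) (0, 45)]  |A|=679.6639
5. ⊥bis P6·P3 via (38.545,24.425): [(0, 21.6934) (21.611, 23.9135) (24.3748, 25.0407) (38.7293, 45) (0, 45)]  |A|=679.6639
6. ⊥bis P6·P4 via (42.54,36.345): [(0, 21.6934) (21.611, 23.9135) (24.3748, 25.0407) (38.7293, 45) (0, 45)]  |A|=679.6639
7. ⊥bis P6·P5 via (29.475,21.605): [(0, 21.6934) (21.611, 23.9135) (24.3748, 25.0407) (38.7293, 45) (0, 45)]  |A|=679.6639
8. ⊥bis P6·P7 via (17.525,40.63): [(17.0625, 23.4462) (21.611, 23.9135) (24.3748, 25.0407) (38.7293, 45) (17.6426, 45)]  |A|=290.6969
9. canonical 5-gon: [(17.0625, 23.4462) (21.611, 23.9135) (24.3748, 25.0407) (38.7293, 45) (17.6426, 45)]
10. shoelace: 290.6969

Area of P6's cell: 290.6969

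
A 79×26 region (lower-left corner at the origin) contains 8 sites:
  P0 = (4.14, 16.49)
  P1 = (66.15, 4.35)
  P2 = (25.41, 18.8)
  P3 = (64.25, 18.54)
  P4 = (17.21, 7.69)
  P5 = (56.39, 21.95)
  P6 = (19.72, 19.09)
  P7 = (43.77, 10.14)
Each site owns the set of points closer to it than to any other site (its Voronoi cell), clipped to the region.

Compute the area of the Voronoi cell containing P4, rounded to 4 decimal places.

1. box [0,79]×[0,26]: [(0, 0) (79, 0) (79, 26) (0, 26)]
2. ⊥bis P4·P0 via (10.675,12.09): [(2.5348, 0) (79, 0) (79, 26) (20.0406, 26)]  |A|=1760.5198
3. ⊥bis P4·P1 via (41.68,6.02): [(2.5348, 0) (41.2692, 0) (43.0436, 26) (20.0406, 26)]  |A|=802.5852
4. ⊥bis P4·P2 via (21.31,13.245): [(14.725, 18.1052) (2.5348, 0) (39.2554, 0)]  |A|=332.4163
5. ⊥bis P4·P3 via (40.73,13.115): [(14.725, 18.1052) (2.5348, 0) (39.2554, 0)]  |A|=332.4163
6. ⊥bis P4·P5 via (36.8,14.82): [(14.725, 18.1052) (2.5348, 0) (39.2554, 0)]  |A|=332.4163
7. ⊥bis P4·P6 via (18.465,13.39): [(22.2395, 12.5589) (12.443, 14.7159) (2.5348, 0) (39.2554, 0)]  |A|=313.3535
8. ⊥bis P4·P7 via (30.49,8.915): [(30.7321, 6.2908) (22.2395, 12.5589) (12.443, 14.7159) (2.5348, 0) (31.3124, 0)]  |A|=288.3695
9. canonical 5-gon: [(30.7321, 6.2908) (22.2395, 12.5589) (12.443, 14.7159) (2.5348, 0) (31.3124, 0)]
10. shoelace: 288.3695

Area of P4's cell: 288.3695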